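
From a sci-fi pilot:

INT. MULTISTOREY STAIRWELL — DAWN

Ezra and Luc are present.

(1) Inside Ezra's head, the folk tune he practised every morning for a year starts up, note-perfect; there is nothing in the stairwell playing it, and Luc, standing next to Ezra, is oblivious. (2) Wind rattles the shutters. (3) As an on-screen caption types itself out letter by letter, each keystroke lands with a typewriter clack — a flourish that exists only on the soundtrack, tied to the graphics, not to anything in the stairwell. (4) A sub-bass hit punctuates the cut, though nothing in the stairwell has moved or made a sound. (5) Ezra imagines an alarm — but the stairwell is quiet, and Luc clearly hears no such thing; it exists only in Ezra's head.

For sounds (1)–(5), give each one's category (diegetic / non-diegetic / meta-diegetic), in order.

meta-diegetic, diegetic, non-diegetic, non-diegetic, meta-diegetic

(1) it lives in Ezra's subjectivity, not in the stairwell → meta-diegetic.
Sound (2): wind is part of the location's real environment, so diegetic.
(3) sound married to a title/caption — outside the diegesis by definition → non-diegetic.
(4) is non-diegetic: it's a sound-design accent with no in-world source; no one in the scene can hear it.
Sound (5): the sound is imagined by Ezra; nothing in the story world is producing it and Luc can't hear it, so meta-diegetic.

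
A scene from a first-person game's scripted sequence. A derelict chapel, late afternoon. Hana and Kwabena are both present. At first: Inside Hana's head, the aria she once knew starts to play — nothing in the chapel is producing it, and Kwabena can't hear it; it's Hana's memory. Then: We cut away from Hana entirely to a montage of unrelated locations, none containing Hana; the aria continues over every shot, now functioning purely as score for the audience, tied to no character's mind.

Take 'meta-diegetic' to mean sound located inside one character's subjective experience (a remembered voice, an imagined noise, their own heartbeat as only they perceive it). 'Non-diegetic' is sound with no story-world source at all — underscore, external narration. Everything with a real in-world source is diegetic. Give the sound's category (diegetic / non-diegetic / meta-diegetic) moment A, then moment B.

meta-diegetic, non-diegetic

Moment A: the music lives inside Hana's mind alone; Kwabena can't hear it → meta-diegetic.
Moment B: once it plays over shots Hana isn't in, detached from any character's subjectivity, it's conventional underscore → non-diegetic.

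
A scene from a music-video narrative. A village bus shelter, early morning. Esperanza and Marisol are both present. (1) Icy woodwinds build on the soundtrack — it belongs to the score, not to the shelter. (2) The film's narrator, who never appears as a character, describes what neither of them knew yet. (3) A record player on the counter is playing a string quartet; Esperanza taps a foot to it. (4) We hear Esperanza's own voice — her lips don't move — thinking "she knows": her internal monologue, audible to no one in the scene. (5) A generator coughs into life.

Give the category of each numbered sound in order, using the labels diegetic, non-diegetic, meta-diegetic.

Sound (1): it has no source in the story world and no character can hear it — it's underscore, so non-diegetic.
Sound (2): the narrator exists outside the story world, addressing only the audience, so non-diegetic.
Sound (3): the music comes from an on-screen device that Esperanza responds to, so diegetic.
(4) internal monologue — inside Esperanza's mind, not spoken into the scene → meta-diegetic.
(5) the sound comes from a generator physically present in the location → diegetic.

non-diegetic, non-diegetic, diegetic, meta-diegetic, diegetic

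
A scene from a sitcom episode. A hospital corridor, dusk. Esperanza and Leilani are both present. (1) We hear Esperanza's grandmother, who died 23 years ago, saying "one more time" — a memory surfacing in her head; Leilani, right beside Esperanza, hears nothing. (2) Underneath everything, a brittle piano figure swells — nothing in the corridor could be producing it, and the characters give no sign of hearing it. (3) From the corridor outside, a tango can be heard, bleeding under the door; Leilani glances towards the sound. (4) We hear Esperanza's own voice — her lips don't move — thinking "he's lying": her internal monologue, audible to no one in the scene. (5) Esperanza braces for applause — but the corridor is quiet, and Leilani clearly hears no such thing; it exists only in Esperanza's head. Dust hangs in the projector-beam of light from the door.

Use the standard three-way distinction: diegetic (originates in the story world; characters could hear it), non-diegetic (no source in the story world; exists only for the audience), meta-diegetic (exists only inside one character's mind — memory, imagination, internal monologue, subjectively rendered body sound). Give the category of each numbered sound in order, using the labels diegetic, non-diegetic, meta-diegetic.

(1) the voice is a memory playing only inside Esperanza's mind; Leilani can't hear it → meta-diegetic.
(2) is non-diegetic: score with no on-screen or off-screen source; it exists for the audience alone.
Sound (3): off-screen diegetic: the source is out of frame but still in the story's space, so diegetic.
(4) Esperanza's thought-voice: a private mental sound no other character can hear → meta-diegetic.
Sound (5): the sound is imagined by Esperanza; nothing in the story world is producing it and Leilani can't hear it, so meta-diegetic.

meta-diegetic, non-diegetic, diegetic, meta-diegetic, meta-diegetic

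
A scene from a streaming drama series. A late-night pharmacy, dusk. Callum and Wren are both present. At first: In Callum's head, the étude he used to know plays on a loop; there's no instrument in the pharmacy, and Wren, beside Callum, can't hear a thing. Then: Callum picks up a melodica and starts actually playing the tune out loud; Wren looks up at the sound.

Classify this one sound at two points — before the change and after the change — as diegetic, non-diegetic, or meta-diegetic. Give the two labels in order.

meta-diegetic, diegetic

Before the change: the tune exists only as Callum's private memory; Wren can't hear it → meta-diegetic.
After the change: Callum is now producing it live on a melodica, in the room, and Wren hears it → diegetic.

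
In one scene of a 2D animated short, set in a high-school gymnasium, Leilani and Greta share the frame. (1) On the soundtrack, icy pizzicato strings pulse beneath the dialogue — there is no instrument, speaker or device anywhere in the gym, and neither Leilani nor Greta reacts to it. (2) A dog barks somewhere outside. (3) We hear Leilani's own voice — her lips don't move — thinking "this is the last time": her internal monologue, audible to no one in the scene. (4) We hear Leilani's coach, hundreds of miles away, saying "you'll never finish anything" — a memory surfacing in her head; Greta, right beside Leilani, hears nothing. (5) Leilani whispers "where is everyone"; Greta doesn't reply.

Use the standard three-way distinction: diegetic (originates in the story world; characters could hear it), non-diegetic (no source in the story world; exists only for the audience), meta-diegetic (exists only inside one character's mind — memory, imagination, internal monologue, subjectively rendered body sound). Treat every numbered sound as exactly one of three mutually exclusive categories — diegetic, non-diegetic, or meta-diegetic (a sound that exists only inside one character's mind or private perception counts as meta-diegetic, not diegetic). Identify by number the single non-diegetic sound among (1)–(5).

(1) is non-diegetic: score with no on-screen or off-screen source; it exists for the audience alone.
Sound (2): the sound comes from a dog physically present in the location, so diegetic.
(3) it's Leilani's unspoken thought, heard only by the audience via her subjectivity → meta-diegetic.
(4) is meta-diegetic: the voice is a memory playing only inside Leilani's mind; Greta can't hear it.
Sound (5): Leilani is a character speaking aloud in the scene, so diegetic.
Only (1) is non-diegetic.

1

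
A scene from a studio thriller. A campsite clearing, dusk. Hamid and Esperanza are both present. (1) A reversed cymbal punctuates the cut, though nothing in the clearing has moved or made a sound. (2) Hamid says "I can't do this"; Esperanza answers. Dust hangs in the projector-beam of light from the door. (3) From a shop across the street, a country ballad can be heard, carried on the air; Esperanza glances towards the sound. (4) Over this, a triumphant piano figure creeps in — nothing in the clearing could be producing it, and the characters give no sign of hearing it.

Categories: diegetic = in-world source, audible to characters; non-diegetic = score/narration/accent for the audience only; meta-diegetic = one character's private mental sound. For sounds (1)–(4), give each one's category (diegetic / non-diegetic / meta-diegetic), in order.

non-diegetic, diegetic, diegetic, non-diegetic

Sound (1): it's a sound-design accent with no in-world source; no one in the scene can hear it, so non-diegetic.
(2) is diegetic: spoken by a character present in the story world.
(3) it's coming from a shop across the street — a location within the story world — and Esperanza reacts → diegetic.
Sound (4): it has no source in the story world and no character can hear it — it's underscore, so non-diegetic.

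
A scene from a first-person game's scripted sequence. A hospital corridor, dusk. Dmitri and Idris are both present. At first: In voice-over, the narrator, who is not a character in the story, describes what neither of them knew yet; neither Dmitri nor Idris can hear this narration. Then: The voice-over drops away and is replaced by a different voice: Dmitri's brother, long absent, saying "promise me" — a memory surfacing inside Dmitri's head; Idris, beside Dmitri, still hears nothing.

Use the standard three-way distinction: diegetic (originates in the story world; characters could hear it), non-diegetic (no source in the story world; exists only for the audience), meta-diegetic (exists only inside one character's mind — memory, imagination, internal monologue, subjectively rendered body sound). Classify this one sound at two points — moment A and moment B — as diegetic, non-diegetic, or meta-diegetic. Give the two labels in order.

non-diegetic, meta-diegetic

Moment A: the external narrator addresses only the audience — outside the story world → non-diegetic.
Moment B: the replacement voice is a memory inside Dmitri's mind specifically → meta-diegetic.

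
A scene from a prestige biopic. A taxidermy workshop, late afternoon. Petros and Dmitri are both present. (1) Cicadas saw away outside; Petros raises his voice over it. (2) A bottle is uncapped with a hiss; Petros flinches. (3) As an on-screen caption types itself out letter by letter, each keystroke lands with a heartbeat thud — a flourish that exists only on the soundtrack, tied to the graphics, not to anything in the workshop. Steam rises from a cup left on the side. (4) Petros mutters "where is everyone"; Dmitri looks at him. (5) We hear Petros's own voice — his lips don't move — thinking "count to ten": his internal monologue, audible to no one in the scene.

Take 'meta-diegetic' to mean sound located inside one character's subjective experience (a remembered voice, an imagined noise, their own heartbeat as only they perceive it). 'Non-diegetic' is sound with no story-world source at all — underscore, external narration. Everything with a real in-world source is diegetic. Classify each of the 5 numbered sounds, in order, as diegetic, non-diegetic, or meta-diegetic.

diegetic, diegetic, non-diegetic, diegetic, meta-diegetic

(1) it's the actual ambient sound of the location → diegetic.
(2) is diegetic: the sound comes from a bottle physically present in the location.
Sound (3): sound married to a title/caption — outside the diegesis by definition, so non-diegetic.
(4) Petros is a character speaking aloud in the scene → diegetic.
(5) is meta-diegetic: internal monologue — inside Petros's mind, not spoken into the scene.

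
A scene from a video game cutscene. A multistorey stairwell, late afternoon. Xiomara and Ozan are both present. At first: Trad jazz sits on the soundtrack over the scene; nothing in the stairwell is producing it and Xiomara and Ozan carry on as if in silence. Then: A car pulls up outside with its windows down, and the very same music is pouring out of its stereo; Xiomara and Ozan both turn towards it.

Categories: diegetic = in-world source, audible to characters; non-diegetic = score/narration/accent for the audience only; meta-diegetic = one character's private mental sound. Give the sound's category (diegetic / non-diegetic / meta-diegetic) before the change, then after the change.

Before the change: no in-world source exists and no character can hear it — underscore → non-diegetic.
After the change: the car stereo is now a real source in the story world and the characters hear it → diegetic.

non-diegetic, diegetic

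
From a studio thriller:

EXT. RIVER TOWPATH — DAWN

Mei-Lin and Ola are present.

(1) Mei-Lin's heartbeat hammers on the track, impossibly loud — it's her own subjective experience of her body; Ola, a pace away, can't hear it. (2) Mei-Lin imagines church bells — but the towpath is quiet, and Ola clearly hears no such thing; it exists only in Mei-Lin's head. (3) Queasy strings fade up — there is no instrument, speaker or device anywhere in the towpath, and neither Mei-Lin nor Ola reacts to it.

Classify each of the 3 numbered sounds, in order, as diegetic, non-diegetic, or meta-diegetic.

meta-diegetic, meta-diegetic, non-diegetic

Sound (1): point-of-audition from inside Mei-Lin's body; not a sound in the room, so meta-diegetic.
(2) Mei-Lin alone 'hears' it — an imagined sound, not present in the space → meta-diegetic.
(3) it has no source in the story world and no character can hear it — it's underscore → non-diegetic.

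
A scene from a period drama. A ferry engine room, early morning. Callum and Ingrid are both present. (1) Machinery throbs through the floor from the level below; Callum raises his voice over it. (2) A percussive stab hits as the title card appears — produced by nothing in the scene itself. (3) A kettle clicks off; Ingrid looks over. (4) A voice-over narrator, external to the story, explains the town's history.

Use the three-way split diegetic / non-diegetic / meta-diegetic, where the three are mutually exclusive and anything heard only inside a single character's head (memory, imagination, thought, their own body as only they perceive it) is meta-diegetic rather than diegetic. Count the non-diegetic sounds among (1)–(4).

(1) is diegetic: it's the actual ambient sound of the location.
(2) nothing in the scene produces it; it's an accent added for the audience → non-diegetic.
(3) an in-world source (a kettle); characters could hear it → diegetic.
Sound (4): commentary laid over the scene from outside the fiction, so non-diegetic.
So 2 of the 4 are non-diegetic: (2), (4).

2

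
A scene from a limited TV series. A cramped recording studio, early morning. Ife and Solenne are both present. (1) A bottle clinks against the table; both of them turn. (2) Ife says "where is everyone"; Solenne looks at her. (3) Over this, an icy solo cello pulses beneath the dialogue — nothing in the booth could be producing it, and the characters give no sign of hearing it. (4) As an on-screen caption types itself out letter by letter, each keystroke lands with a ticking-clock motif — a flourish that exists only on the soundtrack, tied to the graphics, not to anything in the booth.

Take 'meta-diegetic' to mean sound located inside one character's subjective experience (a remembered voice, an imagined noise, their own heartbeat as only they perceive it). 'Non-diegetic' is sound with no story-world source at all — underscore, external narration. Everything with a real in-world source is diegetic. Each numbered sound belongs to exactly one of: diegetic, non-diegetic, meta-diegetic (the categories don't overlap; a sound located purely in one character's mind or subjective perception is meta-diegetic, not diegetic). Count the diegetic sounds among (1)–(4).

(1) is diegetic: an in-world source (a bottle); characters could hear it.
(2) on-screen dialogue — Ife speaks and Solenne is there to hear → diegetic.
(3) is non-diegetic: score with no on-screen or off-screen source; it exists for the audience alone.
Sound (4): the caption isn't part of the story world, so neither is the sound tied to it, so non-diegetic.
Diegetic: (1), (2) — that's 2.

2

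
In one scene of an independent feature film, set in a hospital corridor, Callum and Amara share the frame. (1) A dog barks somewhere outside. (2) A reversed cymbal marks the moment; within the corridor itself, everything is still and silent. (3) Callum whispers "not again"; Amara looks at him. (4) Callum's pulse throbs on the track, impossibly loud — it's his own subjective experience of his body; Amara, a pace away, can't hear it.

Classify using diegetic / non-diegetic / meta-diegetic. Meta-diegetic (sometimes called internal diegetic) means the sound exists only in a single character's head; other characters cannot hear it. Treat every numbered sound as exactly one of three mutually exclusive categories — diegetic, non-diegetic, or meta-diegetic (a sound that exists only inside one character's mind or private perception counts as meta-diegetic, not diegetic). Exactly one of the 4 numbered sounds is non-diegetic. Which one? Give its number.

2

(1) an in-world source (a dog); characters could hear it → diegetic.
(2) is non-diegetic: nothing in the scene produces it; it's an accent added for the audience.
(3) is diegetic: on-screen dialogue — Callum speaks and Amara is there to hear.
(4) it's Callum's internal bodily sensation rendered as sound; only Callum 'hears' it → meta-diegetic.
Only (2) is non-diegetic.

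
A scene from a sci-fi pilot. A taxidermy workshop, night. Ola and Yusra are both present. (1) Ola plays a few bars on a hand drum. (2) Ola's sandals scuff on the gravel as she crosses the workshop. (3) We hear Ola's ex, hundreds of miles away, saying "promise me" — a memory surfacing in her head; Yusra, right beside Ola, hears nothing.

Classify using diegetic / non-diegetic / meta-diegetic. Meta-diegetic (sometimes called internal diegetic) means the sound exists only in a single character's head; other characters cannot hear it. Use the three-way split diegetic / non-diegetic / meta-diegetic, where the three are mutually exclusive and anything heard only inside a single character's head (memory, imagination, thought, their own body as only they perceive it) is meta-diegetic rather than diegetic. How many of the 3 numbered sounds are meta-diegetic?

1

(1) is diegetic: Ola is producing the music live, in the story world.
Sound (2): Ola's footsteps are produced in the story world, so diegetic.
Sound (3): a remembered line, private to Ola — not present in the room, not audible to Yusra, so meta-diegetic.
So 1 of the 3 is meta-diegetic: (3).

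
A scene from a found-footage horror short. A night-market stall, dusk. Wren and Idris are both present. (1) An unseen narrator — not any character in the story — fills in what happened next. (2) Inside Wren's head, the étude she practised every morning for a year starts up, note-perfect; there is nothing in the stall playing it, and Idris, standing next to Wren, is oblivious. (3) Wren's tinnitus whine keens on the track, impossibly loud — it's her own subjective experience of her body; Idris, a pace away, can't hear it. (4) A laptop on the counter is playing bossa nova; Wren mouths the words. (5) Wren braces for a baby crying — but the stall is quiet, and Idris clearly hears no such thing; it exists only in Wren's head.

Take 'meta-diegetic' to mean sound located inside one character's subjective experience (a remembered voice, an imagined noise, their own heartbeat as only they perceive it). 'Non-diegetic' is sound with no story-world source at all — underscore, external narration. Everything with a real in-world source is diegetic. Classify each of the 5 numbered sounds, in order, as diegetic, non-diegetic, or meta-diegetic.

non-diegetic, meta-diegetic, meta-diegetic, diegetic, meta-diegetic

Sound (1): commentary laid over the scene from outside the fiction, so non-diegetic.
Sound (2): the music is a memory playing inside Wren's mind alone; no real-world source, Idris can't hear it, so meta-diegetic.
(3) is meta-diegetic: a subjective body sound — Wren's private perception, inaudible to Idris.
(4) is diegetic: source music from a laptop, which exists in the story world.
Sound (5): Wren alone 'hears' it — an imagined sound, not present in the space, so meta-diegetic.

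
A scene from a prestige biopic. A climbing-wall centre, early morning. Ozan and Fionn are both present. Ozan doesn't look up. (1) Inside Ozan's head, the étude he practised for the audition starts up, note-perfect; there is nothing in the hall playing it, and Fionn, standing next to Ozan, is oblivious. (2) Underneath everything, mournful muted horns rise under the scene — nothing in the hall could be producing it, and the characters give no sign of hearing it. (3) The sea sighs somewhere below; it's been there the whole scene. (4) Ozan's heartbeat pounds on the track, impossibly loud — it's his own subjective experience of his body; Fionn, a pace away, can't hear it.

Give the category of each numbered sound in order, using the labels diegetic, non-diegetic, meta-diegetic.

Sound (1): it lives in Ozan's subjectivity, not in the hall, so meta-diegetic.
(2) is non-diegetic: score with no on-screen or off-screen source; it exists for the audience alone.
Sound (3): it's the actual ambient sound of the location, so diegetic.
(4) it's Ozan's internal bodily sensation rendered as sound; only Ozan 'hears' it → meta-diegetic.

meta-diegetic, non-diegetic, diegetic, meta-diegetic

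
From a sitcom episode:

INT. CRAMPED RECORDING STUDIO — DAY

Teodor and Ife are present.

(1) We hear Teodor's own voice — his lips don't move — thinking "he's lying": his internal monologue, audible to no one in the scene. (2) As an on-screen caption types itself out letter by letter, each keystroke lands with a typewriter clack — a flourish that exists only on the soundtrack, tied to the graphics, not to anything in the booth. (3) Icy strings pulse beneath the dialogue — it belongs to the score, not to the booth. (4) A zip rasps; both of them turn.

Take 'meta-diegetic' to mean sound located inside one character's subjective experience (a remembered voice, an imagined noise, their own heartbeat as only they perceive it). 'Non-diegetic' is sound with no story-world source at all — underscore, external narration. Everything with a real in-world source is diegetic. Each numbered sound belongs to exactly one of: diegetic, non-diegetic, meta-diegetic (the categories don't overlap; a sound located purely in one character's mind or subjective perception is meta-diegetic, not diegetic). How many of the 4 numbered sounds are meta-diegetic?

1

(1) Teodor's thought-voice: a private mental sound no other character can hear → meta-diegetic.
(2) sound married to a title/caption — outside the diegesis by definition → non-diegetic.
(3) is non-diegetic: score with no on-screen or off-screen source; it exists for the audience alone.
(4) the sound comes from a zip physically present in the location → diegetic.
So 1 of the 4 is meta-diegetic: (1).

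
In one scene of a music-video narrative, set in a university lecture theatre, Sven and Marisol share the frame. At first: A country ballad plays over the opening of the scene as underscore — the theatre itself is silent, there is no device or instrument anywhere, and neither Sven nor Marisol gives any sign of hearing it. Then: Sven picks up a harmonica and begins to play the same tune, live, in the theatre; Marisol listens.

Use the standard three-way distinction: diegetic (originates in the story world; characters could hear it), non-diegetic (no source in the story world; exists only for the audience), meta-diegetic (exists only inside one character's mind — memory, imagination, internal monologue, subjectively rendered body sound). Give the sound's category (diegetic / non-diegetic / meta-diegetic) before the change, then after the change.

Before the change: no in-world source exists and no character can hear it — underscore → non-diegetic.
After the change: a harmonica is now a real source in the story world and the characters hear it → diegetic.

non-diegetic, diegetic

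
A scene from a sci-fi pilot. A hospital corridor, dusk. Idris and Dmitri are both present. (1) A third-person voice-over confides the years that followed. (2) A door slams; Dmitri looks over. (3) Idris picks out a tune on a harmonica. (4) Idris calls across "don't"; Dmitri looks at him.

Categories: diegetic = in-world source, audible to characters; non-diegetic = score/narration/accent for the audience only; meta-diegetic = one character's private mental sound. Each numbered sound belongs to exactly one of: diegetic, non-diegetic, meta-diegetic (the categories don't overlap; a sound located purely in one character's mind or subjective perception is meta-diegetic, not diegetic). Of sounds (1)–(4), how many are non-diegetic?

1

(1) the narrator exists outside the story world, addressing only the audience → non-diegetic.
Sound (2): an in-world source (a door); characters could hear it, so diegetic.
(3) a character is playing a harmonica on screen → diegetic.
(4) on-screen dialogue — Idris speaks and Dmitri is there to hear → diegetic.
Non-diegetic: (1) — that's 1.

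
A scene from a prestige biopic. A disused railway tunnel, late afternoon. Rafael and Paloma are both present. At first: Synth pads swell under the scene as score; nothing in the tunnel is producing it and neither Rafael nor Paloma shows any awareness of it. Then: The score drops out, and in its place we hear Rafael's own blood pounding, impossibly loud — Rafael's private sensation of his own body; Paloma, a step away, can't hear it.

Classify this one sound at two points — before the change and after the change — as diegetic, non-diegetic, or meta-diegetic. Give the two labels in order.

non-diegetic, meta-diegetic

Before the change: underscore with no in-world source, inaudible to the characters → non-diegetic.
After the change: the body sound is Rafael's subjective perception alone — Paloma can't hear it → meta-diegetic.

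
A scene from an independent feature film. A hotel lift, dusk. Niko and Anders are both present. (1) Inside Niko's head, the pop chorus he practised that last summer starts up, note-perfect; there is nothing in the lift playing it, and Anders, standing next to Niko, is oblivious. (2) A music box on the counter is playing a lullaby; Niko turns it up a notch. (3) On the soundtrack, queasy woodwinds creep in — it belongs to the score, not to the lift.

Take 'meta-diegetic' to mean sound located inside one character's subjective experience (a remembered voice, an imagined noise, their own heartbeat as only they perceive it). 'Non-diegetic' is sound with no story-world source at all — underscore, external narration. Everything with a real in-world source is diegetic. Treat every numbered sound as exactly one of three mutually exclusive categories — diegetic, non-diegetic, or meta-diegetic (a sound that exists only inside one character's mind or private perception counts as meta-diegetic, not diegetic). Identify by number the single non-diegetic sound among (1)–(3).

(1) it lives in Niko's subjectivity, not in the lift → meta-diegetic.
Sound (2): source music from a music box, which exists in the story world, so diegetic.
(3) score with no on-screen or off-screen source; it exists for the audience alone → non-diegetic.
Only (3) is non-diegetic.

3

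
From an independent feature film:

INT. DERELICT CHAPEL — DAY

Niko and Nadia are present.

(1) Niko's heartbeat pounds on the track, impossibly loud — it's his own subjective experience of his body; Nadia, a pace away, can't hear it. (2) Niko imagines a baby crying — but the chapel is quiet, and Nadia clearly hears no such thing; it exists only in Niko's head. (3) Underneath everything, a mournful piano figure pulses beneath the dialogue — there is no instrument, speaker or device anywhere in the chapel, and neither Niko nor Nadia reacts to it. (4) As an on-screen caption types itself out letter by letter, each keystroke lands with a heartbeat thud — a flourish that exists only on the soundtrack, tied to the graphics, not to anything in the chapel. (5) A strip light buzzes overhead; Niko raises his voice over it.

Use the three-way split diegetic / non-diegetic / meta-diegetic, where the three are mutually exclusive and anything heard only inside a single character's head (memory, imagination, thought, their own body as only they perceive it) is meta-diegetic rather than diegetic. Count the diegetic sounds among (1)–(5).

1

(1) a subjective body sound — Niko's private perception, inaudible to Nadia → meta-diegetic.
(2) the sound is imagined by Niko; nothing in the story world is producing it and Nadia can't hear it → meta-diegetic.
(3) is non-diegetic: nothing in the chapel produces it and the characters don't hear it — pure soundtrack.
(4) is non-diegetic: it accompanies on-screen graphics, not anything inside the story world.
(5) ambient/room sound belonging to the story's physical space → diegetic.
Diegetic: (5) — that's 1.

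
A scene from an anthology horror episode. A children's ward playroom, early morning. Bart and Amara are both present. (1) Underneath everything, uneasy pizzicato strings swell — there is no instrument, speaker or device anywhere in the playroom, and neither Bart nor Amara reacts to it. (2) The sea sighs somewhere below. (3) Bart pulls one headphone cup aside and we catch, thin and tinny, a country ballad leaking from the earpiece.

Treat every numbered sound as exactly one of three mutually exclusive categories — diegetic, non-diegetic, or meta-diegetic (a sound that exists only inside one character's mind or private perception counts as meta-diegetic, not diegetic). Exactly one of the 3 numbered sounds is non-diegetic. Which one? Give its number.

1

Sound (1): nothing in the playroom produces it and the characters don't hear it — pure soundtrack, so non-diegetic.
(2) it's the actual ambient sound of the location → diegetic.
Sound (3): the headphones are an on-screen source, so diegetic.
Only (1) is non-diegetic.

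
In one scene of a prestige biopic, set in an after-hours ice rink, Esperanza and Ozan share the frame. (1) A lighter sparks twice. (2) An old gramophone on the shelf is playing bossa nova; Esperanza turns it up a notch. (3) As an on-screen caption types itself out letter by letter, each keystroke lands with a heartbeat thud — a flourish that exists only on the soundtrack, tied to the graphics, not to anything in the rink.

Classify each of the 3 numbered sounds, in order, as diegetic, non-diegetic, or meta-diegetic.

Sound (1): the sound comes from a lighter physically present in the location, so diegetic.
Sound (2): source music from an old gramophone, which exists in the story world, so diegetic.
(3) is non-diegetic: it accompanies on-screen graphics, not anything inside the story world.

diegetic, diegetic, non-diegetic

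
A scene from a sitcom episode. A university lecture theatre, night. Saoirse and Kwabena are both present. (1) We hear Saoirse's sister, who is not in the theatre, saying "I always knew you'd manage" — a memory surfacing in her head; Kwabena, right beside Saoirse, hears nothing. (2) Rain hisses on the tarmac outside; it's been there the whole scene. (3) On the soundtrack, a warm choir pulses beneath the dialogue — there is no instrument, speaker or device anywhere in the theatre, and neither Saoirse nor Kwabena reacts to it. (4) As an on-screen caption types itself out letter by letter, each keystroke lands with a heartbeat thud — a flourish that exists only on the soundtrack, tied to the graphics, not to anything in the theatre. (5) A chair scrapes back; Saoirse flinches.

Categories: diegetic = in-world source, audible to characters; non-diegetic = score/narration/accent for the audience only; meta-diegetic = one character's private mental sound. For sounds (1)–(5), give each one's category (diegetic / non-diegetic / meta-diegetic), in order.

meta-diegetic, diegetic, non-diegetic, non-diegetic, diegetic

(1) is meta-diegetic: the voice is a memory playing only inside Saoirse's mind; Kwabena can't hear it.
Sound (2): it's the actual ambient sound of the location, so diegetic.
(3) it has no source in the story world and no character can hear it — it's underscore → non-diegetic.
Sound (4): sound married to a title/caption — outside the diegesis by definition, so non-diegetic.
(5) is diegetic: an in-world source (a chair); characters could hear it.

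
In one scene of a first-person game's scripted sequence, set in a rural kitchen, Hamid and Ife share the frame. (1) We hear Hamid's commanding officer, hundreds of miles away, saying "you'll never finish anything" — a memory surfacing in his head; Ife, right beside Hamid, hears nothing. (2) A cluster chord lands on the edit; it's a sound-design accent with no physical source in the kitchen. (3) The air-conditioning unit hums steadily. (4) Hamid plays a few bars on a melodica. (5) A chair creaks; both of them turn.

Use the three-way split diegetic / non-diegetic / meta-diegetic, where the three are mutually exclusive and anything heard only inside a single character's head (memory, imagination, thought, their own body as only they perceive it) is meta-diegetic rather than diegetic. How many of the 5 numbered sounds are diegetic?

(1) is meta-diegetic: a remembered line, private to Hamid — not present in the room, not audible to Ife.
Sound (2): an editorial stinger — it belongs to the cut, not the story world, so non-diegetic.
Sound (3): the air-conditioning unit is part of the location's real environment, so diegetic.
Sound (4): a character is playing a melodica on screen, so diegetic.
Sound (5): an in-world source (a chair); characters could hear it, so diegetic.
Diegetic: (3), (4), (5) — that's 3.

3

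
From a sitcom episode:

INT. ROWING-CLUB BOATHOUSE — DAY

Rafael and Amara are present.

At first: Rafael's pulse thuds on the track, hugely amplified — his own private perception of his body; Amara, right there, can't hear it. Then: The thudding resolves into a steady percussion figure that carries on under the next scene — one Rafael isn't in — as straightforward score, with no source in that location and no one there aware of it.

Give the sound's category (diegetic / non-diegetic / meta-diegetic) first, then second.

First: it's Rafael's subjective body sound, inaudible to Amara → meta-diegetic.
Second: detached from Rafael and playing as sourceless score over a scene he isn't in — for the audience only → non-diegetic.

meta-diegetic, non-diegetic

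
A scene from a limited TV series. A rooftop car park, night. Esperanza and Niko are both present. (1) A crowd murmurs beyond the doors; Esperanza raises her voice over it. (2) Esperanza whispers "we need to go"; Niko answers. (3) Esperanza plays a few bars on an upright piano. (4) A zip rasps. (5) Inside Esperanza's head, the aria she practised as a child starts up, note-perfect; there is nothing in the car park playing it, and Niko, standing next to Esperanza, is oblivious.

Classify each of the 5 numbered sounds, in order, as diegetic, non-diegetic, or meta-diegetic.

diegetic, diegetic, diegetic, diegetic, meta-diegetic

(1) a crowd is part of the location's real environment → diegetic.
(2) spoken by a character present in the story world → diegetic.
(3) a character is playing an upright piano on screen → diegetic.
(4) is diegetic: an in-world source (a zip); characters could hear it.
Sound (5): remembered music, private to Esperanza — Niko is oblivious because it isn't in the room, so meta-diegetic.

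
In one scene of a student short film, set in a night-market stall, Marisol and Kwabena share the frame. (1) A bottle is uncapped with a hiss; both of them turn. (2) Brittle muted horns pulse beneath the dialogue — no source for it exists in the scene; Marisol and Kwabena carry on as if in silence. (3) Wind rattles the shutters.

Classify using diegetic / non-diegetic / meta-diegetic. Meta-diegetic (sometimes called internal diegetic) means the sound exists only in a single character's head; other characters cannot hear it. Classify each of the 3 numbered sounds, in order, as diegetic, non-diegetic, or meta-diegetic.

diegetic, non-diegetic, diegetic

(1) is diegetic: an in-world source (a bottle); characters could hear it.
(2) it has no source in the story world and no character can hear it — it's underscore → non-diegetic.
(3) is diegetic: ambient/room sound belonging to the story's physical space.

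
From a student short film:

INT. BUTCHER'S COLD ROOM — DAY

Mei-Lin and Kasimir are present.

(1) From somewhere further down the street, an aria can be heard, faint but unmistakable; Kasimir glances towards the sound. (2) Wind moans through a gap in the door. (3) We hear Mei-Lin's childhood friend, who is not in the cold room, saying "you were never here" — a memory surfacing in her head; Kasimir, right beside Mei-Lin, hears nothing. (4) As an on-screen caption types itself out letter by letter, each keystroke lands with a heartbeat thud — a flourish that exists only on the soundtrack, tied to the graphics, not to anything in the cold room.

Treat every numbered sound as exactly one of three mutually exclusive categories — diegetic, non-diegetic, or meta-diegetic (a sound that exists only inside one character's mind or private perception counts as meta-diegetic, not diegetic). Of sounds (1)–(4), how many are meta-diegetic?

1

Sound (1): the music has an off-screen but real-world source and a character hears it, so diegetic.
Sound (2): wind is part of the location's real environment, so diegetic.
(3) is meta-diegetic: it's Mei-Lin's recollection rendered as sound; the other character can't hear it.
(4) is non-diegetic: it accompanies on-screen graphics, not anything inside the story world.
Meta-diegetic: (3) — that's 1.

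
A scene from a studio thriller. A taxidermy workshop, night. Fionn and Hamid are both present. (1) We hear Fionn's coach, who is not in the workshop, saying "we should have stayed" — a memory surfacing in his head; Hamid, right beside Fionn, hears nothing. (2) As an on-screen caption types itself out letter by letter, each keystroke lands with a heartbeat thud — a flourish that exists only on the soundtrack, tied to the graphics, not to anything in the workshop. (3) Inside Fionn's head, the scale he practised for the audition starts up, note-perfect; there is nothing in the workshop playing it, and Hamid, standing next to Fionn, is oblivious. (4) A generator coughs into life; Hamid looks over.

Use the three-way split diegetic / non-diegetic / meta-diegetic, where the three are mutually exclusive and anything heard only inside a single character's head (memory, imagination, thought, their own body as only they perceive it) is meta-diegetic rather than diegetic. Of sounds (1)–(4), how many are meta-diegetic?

(1) is meta-diegetic: a remembered line, private to Fionn — not present in the room, not audible to Hamid.
(2) the caption isn't part of the story world, so neither is the sound tied to it → non-diegetic.
Sound (3): it lives in Fionn's subjectivity, not in the workshop, so meta-diegetic.
Sound (4): an in-world source (a generator); characters could hear it, so diegetic.
So 2 of the 4 are meta-diegetic: (1), (3).

2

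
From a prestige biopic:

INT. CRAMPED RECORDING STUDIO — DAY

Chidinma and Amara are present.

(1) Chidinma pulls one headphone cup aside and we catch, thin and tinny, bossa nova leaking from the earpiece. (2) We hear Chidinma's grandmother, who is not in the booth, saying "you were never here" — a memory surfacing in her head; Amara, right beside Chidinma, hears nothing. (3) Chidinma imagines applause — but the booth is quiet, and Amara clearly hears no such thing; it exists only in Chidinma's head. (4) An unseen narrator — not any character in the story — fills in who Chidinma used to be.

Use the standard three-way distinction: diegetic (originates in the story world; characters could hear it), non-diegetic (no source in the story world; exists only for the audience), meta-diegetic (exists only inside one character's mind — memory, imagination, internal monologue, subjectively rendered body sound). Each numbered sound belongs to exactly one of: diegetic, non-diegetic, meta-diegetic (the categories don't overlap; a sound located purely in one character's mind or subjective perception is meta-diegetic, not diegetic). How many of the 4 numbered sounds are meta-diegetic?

2

(1) it's leaking from a physical pair of headphones in the scene → diegetic.
(2) is meta-diegetic: it's Chidinma's recollection rendered as sound; the other character can't hear it.
Sound (3): Chidinma alone 'hears' it — an imagined sound, not present in the space, so meta-diegetic.
(4) is non-diegetic: external voice-over — not a character, not heard by anyone in the scene.
Meta-diegetic: (2), (3) — that's 2.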